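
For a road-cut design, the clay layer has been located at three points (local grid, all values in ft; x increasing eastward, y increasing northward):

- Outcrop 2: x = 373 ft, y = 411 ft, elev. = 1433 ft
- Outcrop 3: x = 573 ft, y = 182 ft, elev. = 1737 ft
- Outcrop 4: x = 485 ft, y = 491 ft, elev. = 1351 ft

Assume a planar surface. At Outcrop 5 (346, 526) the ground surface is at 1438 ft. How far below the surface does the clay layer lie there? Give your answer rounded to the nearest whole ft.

148 ft

Two edge vectors: Outcrop 2→Outcrop 3 = (200, -229, 304), Outcrop 2→Outcrop 4 = (112, 80, -82).
Normal n = (Outcrop 2→Outcrop 3) × (Outcrop 2→Outcrop 4) = (-5542, 50448, 41648).
So ∂z/∂x = −n_x/n_z = 0.13307 and ∂z/∂y = −n_y/n_z = −1.21129.
Intercept c from Outcrop 2: 1433 − 49.63 + 497.84 = 1881.21.
At (346, 526): z_contact = 46.0 − 637.1 + 1881.21 = 1290.1 ft.
Depth below ground = 1438 − 1290.1 = 148 ft.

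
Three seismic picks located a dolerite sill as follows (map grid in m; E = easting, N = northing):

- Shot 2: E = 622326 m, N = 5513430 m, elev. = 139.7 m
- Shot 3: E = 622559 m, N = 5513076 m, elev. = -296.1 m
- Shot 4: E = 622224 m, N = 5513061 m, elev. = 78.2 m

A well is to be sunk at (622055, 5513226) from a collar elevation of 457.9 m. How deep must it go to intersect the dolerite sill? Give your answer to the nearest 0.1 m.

Two edge vectors: Shot 2→Shot 3 = (233, -354, -435.8), Shot 2→Shot 4 = (-102, -369, -61.5).
Normal n = (Shot 2→Shot 3) × (Shot 2→Shot 4) = (-139039.2, 58781.1, -122085).
So ∂z/∂E = −n_x/n_z = −1.138872097 and ∂z/∂N = −n_y/n_z = 0.481476840.
Intercept c from Shot 2: 139.7 + 708749.72 − 2654588.85 = −1945699.44.
At (622055, 5513226): z_contact = −708441.08 + 2654490.63 − 1945699.44 = 350.11 m.
Depth below ground = 457.9 − 350.11 = 107.8 m.

107.8 m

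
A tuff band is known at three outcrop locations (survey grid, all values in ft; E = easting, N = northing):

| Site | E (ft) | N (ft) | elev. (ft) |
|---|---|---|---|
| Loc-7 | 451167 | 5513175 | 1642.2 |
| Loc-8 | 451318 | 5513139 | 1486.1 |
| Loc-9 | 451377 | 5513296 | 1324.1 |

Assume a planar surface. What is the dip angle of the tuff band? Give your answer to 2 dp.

Let the plane be z = a·E + b·N + c.
Loc-8−Loc-7: 151a − 36b = −156.1;  Loc-9−Loc-7: 210a + 121b = −318.1.
Solving gives a = −1.17455, b = −0.59046.
Gradient magnitude |∇z| = √(a² + b²) = √(1.37956 + 0.34864) = 1.31461.
True dip = arctan(1.31461) = 52.74°, dipping toward ENE (azimuth ≈ 063°).

52.74°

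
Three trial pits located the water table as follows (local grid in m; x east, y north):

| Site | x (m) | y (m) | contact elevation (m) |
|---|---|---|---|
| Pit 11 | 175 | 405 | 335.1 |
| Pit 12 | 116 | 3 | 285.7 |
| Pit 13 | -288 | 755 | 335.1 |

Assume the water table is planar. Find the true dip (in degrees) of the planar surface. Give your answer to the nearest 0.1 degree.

7.9°

Two edge vectors: Pit 11→Pit 12 = (-59, -402, -49.4), Pit 11→Pit 13 = (-463, 350, 0).
Normal n = (Pit 11→Pit 12) × (Pit 11→Pit 13) = (17290, 22872.2, -206776).
So ∂z/∂x = −n_x/n_z = 0.08362 and ∂z/∂y = −n_y/n_z = 0.11061.
Gradient magnitude |∇z| = √(a² + b²) = √(0.00699 + 0.01224) = 0.13866.
True dip = arctan(0.13866) = 7.9°, dipping toward SW (azimuth ≈ 217°).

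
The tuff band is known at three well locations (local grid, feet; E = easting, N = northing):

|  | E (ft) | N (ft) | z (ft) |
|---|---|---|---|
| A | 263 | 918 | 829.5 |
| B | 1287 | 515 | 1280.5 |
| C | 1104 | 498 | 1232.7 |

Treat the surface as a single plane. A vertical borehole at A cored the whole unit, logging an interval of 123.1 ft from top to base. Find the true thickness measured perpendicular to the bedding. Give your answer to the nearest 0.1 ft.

Let the plane be z = a·E + b·N + c.
B−A: 1024a − 403b = 451;  C−A: 841a − 420b = 403.2.
Solving gives a = 0.29543, b = −0.36844.
|∇z| = √(a²+b²) = 0.47226, so dip δ = arctan(0.47226) = 25.28°.
True thickness = vertical thickness × cos δ = 123.1 × cos 25.28° = 111.3 ft.

111.3 ft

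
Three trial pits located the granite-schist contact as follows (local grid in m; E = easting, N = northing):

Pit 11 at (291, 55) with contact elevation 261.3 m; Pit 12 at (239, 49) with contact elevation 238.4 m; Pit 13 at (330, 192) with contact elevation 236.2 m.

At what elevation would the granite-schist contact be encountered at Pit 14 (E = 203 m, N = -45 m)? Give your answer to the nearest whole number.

Let the plane be z = a·E + b·N + c.
Pit 12−Pit 11: −52a − 6b = −22.9;  Pit 13−Pit 11: 39a + 137b = −25.1.
Solving gives a = 0.47720, b = −0.31906.
Then c = 261.3 − a·291 − b·55 = 139.98.
At (203, -45): z = 96.9 + 14.4 + 139.98 = 251.2 m.

251 m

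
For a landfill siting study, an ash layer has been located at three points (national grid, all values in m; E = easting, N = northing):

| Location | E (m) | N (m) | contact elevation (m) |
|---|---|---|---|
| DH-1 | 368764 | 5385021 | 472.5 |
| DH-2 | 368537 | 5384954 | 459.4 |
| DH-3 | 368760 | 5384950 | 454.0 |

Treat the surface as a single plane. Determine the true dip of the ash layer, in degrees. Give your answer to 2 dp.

Let the plane be z = a·E + b·N + c.
DH-2−DH-1: −227a − 67b = −13.1;  DH-3−DH-1: −4a − 71b = −18.5.
Solving gives a = −0.01952, b = 0.26166.
Gradient magnitude |∇z| = √(a² + b²) = √(0.00038 + 0.06847) = 0.26239.
True dip = arctan(0.26239) = 14.70°, dipping toward S (azimuth ≈ 176°).

14.70°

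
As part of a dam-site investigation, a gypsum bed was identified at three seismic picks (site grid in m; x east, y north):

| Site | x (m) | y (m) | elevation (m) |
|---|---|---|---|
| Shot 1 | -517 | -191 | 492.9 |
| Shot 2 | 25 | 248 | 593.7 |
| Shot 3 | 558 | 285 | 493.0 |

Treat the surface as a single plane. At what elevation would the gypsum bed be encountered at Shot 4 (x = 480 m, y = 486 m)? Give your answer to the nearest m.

Two edge vectors: Shot 1→Shot 2 = (542, 439, 100.8), Shot 1→Shot 3 = (1075, 476, 0.1).
Normal n = (Shot 1→Shot 2) × (Shot 1→Shot 3) = (-47936.9, 108305.8, -213933).
So ∂z/∂x = −n_x/n_z = −0.22407 and ∂z/∂y = −n_y/n_z = 0.50626.
Intercept c from Shot 1: 492.9 − 115.85 + 96.70 = 473.75.
At (480, 486): z = −107.6 + 246.0 + 473.75 = 612.2 m.

612 m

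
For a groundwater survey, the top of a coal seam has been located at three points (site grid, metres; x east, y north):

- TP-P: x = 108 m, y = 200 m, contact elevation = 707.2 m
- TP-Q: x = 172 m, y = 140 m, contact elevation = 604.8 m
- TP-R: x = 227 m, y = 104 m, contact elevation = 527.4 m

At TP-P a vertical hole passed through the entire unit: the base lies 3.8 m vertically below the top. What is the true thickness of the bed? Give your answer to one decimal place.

Two edge vectors: TP-P→TP-Q = (64, -60, -102.4), TP-P→TP-R = (119, -96, -179.8).
Normal n = (TP-P→TP-Q) × (TP-P→TP-R) = (957.6, -678.4, 996).
So ∂z/∂x = −n_x/n_z = −0.96145 and ∂z/∂y = −n_y/n_z = 0.68112.
|∇z| = √(a²+b²) = 1.17827, so dip δ = arctan(1.17827) = 49.68°.
True thickness = vertical thickness × cos δ = 3.8 × cos 49.68° = 2.5 m.

2.5 m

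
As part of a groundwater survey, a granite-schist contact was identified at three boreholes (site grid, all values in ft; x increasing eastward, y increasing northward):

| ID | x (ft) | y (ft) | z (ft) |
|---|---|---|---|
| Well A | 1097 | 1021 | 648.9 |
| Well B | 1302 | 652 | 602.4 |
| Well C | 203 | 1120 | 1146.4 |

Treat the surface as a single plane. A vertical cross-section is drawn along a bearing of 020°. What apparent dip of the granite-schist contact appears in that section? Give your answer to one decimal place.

20.9°

Let the plane be z = a·x + b·y + c.
Well B−Well A: 205a − 369b = −46.5;  Well C−Well A: −894a + 99b = 497.5.
Solving gives a = −0.57810, b = −0.19515.
Unit vector along 020° is (sin 20°, cos 20°) = (0.3420, 0.9397).
Slope in that direction = a·(0.3420) + b·(0.9397) = −0.38110.
Apparent dip = arctan|0.38110| = 20.9° (true dip is 31.4°, so apparent ≤ true as expected).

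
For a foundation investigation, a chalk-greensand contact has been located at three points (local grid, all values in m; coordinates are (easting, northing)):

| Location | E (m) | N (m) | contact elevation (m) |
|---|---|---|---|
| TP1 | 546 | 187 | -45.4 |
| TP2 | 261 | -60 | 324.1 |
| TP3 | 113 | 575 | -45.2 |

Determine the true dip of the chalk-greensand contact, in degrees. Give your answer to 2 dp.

44.64°

Two edge vectors: TP1→TP2 = (-285, -247, 369.5), TP1→TP3 = (-433, 388, 0.2).
Normal n = (TP1→TP2) × (TP1→TP3) = (-143415.4, -159936.5, -217531).
So ∂z/∂E = −n_x/n_z = −0.65929 and ∂z/∂N = −n_y/n_z = −0.73524.
Gradient magnitude |∇z| = √(a² + b²) = √(0.43466 + 0.54057) = 0.98754.
True dip = arctan(0.98754) = 44.64°, dipping toward NE (azimuth ≈ 042°).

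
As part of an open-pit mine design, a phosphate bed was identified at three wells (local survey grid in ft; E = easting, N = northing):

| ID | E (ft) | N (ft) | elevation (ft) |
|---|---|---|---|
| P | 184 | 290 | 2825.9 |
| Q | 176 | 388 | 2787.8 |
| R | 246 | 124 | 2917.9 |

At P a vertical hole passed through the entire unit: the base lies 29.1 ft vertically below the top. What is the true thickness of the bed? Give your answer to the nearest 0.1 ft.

24.3 ft

Two edge vectors: P→Q = (-8, 98, -38.1), P→R = (62, -166, 92).
Normal n = (P→Q) × (P→R) = (2691.4, -1626.2, -4748).
So ∂z/∂E = −n_x/n_z = 0.56685 and ∂z/∂N = −n_y/n_z = −0.34250.
|∇z| = √(a²+b²) = 0.66229, so dip δ = arctan(0.66229) = 33.52°.
True thickness = vertical thickness × cos δ = 29.1 × cos 33.52° = 24.3 ft.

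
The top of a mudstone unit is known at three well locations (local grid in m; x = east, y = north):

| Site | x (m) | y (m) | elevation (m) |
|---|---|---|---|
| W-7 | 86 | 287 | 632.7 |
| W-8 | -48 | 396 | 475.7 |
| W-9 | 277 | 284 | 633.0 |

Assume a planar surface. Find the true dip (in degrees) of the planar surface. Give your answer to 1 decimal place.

55.7°

Let the plane be z = a·x + b·y + c.
W-8−W-7: −134a + 109b = −157;  W-9−W-7: 191a − 3b = 0.3.
Solving gives a = −0.02147, b = −1.46676.
Gradient magnitude |∇z| = √(a² + b²) = √(0.00046 + 2.15138) = 1.46692.
True dip = arctan(1.46692) = 55.7°, dipping toward N (azimuth ≈ 001°).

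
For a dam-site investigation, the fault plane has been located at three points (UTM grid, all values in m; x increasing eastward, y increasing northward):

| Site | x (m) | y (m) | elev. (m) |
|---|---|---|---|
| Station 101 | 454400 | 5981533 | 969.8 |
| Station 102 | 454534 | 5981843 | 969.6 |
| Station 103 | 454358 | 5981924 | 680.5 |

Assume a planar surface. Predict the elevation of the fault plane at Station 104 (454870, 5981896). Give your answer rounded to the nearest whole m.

1398 m

Two edge vectors: Station 101→Station 102 = (134, 310, -0.2), Station 101→Station 103 = (-42, 391, -289.3).
Normal n = (Station 101→Station 102) × (Station 101→Station 103) = (-89604.8, 38774.6, 65414).
So ∂z/∂x = −n_x/n_z = 1.36981074 and ∂z/∂y = −n_y/n_z = −0.59275690.
Intercept c from Station 101: 969.8 − 622442.00 + 3545594.97 = 2924122.77.
At (454870, 5981896): z = 623085.8 − 3545810.1 + 2924122.77 = 1398.4 m.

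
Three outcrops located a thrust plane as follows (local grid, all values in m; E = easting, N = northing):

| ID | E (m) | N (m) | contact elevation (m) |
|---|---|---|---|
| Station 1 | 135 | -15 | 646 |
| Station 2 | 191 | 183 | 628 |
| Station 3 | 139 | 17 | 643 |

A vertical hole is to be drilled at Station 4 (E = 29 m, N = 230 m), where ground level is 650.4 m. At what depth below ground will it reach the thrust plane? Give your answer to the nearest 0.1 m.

Two edge vectors: Station 1→Station 2 = (56, 198, -18), Station 1→Station 3 = (4, 32, -3).
Normal n = (Station 1→Station 2) × (Station 1→Station 3) = (-18, 96, 1000).
So ∂z/∂E = −n_x/n_z = 0.01800 and ∂z/∂N = −n_y/n_z = −0.09600.
Intercept c from Station 1: 646 − 2.43 − 1.44 = 642.13.
At (29, 230): z_contact = 0.52 − 22.08 + 642.13 = 620.57 m.
Depth below ground = 650.4 − 620.57 = 29.8 m.

29.8 m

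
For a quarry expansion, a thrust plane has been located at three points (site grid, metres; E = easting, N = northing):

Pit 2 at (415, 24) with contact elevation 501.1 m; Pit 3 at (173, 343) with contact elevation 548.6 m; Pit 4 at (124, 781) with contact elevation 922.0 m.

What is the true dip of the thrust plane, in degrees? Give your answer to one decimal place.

55.6°

Two edge vectors: Pit 2→Pit 3 = (-242, 319, 47.5), Pit 2→Pit 4 = (-291, 757, 420.9).
Normal n = (Pit 2→Pit 3) × (Pit 2→Pit 4) = (98309.6, 88035.3, -90365).
So ∂z/∂E = −n_x/n_z = 1.08792 and ∂z/∂N = −n_y/n_z = 0.97422.
Gradient magnitude |∇z| = √(a² + b²) = √(1.18356 + 0.94910) = 1.46036.
True dip = arctan(1.46036) = 55.6°, dipping toward SW (azimuth ≈ 228°).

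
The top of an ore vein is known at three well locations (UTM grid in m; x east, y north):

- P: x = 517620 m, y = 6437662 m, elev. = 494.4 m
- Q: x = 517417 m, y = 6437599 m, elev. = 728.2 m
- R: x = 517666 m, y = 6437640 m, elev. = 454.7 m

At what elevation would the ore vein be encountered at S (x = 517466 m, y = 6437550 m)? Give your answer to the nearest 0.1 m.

695.3 m

Let the plane be z = a·x + b·y + c.
Q−P: −203a − 63b = 233.8;  R−P: 46a − 22b = −39.7.
Solving gives a = −1.038117871, b = −0.366064639.
Then c = 494.4 − a·517620 − b·6437662 = 2894445.39.
At (517466, 6437550): z = −537190.7 − 2356559.4 + 2894445.39 = 695.3 m.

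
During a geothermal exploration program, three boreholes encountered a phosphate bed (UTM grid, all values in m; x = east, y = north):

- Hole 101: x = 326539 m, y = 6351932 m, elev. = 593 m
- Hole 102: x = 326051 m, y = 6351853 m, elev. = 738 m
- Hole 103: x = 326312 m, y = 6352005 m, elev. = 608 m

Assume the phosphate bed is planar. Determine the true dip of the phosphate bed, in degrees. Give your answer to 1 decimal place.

27.7°

Two edge vectors: Hole 101→Hole 102 = (-488, -79, 145), Hole 101→Hole 103 = (-227, 73, 15).
Normal n = (Hole 101→Hole 102) × (Hole 101→Hole 103) = (-11770, -25595, -53557).
So ∂z/∂x = −n_x/n_z = −0.21977 and ∂z/∂y = −n_y/n_z = −0.47790.
Gradient magnitude |∇z| = √(a² + b²) = √(0.04830 + 0.22839) = 0.52601.
True dip = arctan(0.52601) = 27.7°, dipping toward NNE (azimuth ≈ 025°).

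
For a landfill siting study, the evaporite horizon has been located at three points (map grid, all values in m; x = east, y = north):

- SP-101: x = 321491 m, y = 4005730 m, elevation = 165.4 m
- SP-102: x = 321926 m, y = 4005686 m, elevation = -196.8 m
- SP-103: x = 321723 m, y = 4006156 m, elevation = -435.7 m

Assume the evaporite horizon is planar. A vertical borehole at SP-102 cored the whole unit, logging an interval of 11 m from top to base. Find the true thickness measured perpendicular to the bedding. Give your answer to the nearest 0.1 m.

6.7 m

Let the plane be z = a·x + b·y + c.
SP-102−SP-101: 435a − 44b = −362.2;  SP-103−SP-101: 232a + 426b = −601.1.
Solving gives a = −0.92444, b = −0.90758.
|∇z| = √(a²+b²) = 1.29549, so dip δ = arctan(1.29549) = 52.34°.
True thickness = vertical thickness × cos δ = 11 × cos 52.34° = 6.7 m.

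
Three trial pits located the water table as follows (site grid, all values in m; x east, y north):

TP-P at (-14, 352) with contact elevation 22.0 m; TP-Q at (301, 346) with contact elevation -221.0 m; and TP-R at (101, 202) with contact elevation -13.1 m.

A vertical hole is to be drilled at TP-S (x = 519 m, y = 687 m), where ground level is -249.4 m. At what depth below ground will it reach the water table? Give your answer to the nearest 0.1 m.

265.0 m

Two edge vectors: TP-P→TP-Q = (315, -6, -243), TP-P→TP-R = (115, -150, -35.1).
Normal n = (TP-P→TP-Q) × (TP-P→TP-R) = (-36239.4, -16888.5, -46560).
So ∂z/∂x = −n_x/n_z = −0.77834 and ∂z/∂y = −n_y/n_z = −0.36273.
Intercept c from TP-P: 22 − 10.90 + 127.68 = 138.78.
At (519, 687): z_contact = −403.96 − 249.19 + 138.78 = -514.37 m.
Depth below ground = -249.4 − (-514.37) = 265.0 m.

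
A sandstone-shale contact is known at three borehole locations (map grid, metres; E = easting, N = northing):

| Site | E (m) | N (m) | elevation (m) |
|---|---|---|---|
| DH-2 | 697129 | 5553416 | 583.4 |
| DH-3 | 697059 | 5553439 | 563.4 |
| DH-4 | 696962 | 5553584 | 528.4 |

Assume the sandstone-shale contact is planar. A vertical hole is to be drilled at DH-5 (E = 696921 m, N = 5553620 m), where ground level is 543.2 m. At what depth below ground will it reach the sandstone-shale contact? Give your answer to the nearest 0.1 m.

28.0 m

Let the plane be z = a·E + b·N + c.
DH-3−DH-2: −70a + 23b = −20;  DH-4−DH-2: −167a + 168b = −55.
Solving gives a = 0.264553605, b = −0.064402071.
Then c = 583.4 − a·697129 − b·5553416 = 173806.90.
At (696921, 5553620): z_contact = 184372.96 − 357664.63 + 173806.90 = 515.23 m.
Depth below ground = 543.2 − 515.23 = 28.0 m.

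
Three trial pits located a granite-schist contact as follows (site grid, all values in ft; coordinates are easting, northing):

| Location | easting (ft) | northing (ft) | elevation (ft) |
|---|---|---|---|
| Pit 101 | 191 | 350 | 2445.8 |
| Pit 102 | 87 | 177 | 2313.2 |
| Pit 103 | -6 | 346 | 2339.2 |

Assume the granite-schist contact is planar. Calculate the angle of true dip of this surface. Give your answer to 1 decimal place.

34.8°

Two edge vectors: Pit 101→Pit 102 = (-104, -173, -132.6), Pit 101→Pit 103 = (-197, -4, -106.6).
Normal n = (Pit 101→Pit 102) × (Pit 101→Pit 103) = (17911.4, 15035.8, -33665).
So ∂z/∂easting = −n_x/n_z = 0.53205 and ∂z/∂northing = −n_y/n_z = 0.44663.
Gradient magnitude |∇z| = √(a² + b²) = √(0.28308 + 0.19948) = 0.69466.
True dip = arctan(0.69466) = 34.8°, dipping toward SW (azimuth ≈ 230°).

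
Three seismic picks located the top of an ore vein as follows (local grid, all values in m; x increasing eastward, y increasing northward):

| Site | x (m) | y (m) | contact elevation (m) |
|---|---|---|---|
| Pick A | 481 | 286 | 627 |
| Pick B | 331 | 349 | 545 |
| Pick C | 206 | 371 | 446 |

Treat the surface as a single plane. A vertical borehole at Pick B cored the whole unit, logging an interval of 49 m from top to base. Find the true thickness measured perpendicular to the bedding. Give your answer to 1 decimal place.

Let the plane be z = a·x + b·y + c.
Pick B−Pick A: −150a + 63b = −82;  Pick C−Pick A: −275a + 85b = −181.
Solving gives a = 0.96896, b = 1.00546.
|∇z| = √(a²+b²) = 1.39637, so dip δ = arctan(1.39637) = 54.39°.
True thickness = vertical thickness × cos δ = 49 × cos 54.39° = 28.5 m.

28.5 m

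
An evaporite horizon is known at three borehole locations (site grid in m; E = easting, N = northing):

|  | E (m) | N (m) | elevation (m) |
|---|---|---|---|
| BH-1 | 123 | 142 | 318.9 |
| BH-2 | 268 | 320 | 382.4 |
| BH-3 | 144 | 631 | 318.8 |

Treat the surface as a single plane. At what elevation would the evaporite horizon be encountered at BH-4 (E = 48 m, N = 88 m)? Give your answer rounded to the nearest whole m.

285 m

Two edge vectors: BH-1→BH-2 = (145, 178, 63.5), BH-1→BH-3 = (21, 489, -0.1).
Normal n = (BH-1→BH-2) × (BH-1→BH-3) = (-31069.3, 1348, 67167).
So ∂z/∂E = −n_x/n_z = 0.46257 and ∂z/∂N = −n_y/n_z = −0.02007.
Intercept c from BH-1: 318.9 − 56.90 + 2.85 = 264.85.
At (48, 88): z = 22.2 − 1.8 + 264.85 = 285.3 m.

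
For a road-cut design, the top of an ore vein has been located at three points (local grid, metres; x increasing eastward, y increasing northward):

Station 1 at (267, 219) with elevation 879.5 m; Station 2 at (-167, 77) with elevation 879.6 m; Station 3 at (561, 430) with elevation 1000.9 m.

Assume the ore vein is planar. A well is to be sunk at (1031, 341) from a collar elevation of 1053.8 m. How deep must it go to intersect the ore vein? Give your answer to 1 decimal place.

Let the plane be z = a·x + b·y + c.
Station 2−Station 1: −434a − 142b = 0.1;  Station 3−Station 1: 294a + 211b = 121.4.
Solving gives a = −0.346403, b = 1.058022.
Then c = 879.5 − a·267 − b·219 = 740.28.
At (1031, 341): z_contact = −357.14 + 360.79 + 740.28 = 743.93 m.
Depth below ground = 1053.8 − 743.93 = 309.9 m.

309.9 m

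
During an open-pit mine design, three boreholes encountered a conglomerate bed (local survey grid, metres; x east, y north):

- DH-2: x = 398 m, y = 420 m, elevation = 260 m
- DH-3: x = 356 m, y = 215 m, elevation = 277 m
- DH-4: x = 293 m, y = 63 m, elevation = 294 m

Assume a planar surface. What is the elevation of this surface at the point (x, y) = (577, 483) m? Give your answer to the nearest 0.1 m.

Two edge vectors: DH-2→DH-3 = (-42, -205, 17), DH-2→DH-4 = (-105, -357, 34).
Normal n = (DH-2→DH-3) × (DH-2→DH-4) = (-901, -357, -6531).
So ∂z/∂x = −n_x/n_z = −0.13796 and ∂z/∂y = −n_y/n_z = −0.05466.
Intercept c from DH-2: 260 + 54.91 + 22.96 = 337.87.
At (577, 483): z = −79.6 − 26.4 + 337.87 = 231.9 m.

231.9 m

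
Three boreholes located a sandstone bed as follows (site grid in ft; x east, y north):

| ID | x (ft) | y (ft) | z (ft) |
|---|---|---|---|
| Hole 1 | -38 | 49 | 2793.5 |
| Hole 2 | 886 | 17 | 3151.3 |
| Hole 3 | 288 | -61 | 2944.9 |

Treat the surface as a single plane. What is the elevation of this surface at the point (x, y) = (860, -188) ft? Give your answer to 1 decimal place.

3193.7 ft

Let the plane be z = a·x + b·y + c.
Hole 2−Hole 1: 924a − 32b = 357.8;  Hole 3−Hole 1: 326a − 110b = 151.4.
Solving gives a = 0.37840, b = −0.25492.
Then c = 2793.5 − a·-38 − b·49 = 2820.37.
At (860, -188): z = 325.4 + 47.9 + 2820.37 = 3193.7 ft.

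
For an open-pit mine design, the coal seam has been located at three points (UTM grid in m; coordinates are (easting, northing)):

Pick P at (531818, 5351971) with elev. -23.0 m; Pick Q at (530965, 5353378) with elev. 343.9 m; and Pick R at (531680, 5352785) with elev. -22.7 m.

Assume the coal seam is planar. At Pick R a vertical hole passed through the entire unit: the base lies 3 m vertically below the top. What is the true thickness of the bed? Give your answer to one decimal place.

Two edge vectors: Pick P→Pick Q = (-853, 1407, 366.9), Pick P→Pick R = (-138, 814, 0.3).
Normal n = (Pick P→Pick Q) × (Pick P→Pick R) = (-298234.5, -50376.3, -500176).
So ∂z/∂E = −n_x/n_z = −0.59626 and ∂z/∂N = −n_y/n_z = −0.10072.
|∇z| = √(a²+b²) = 0.60471, so dip δ = arctan(0.60471) = 31.16°.
True thickness = vertical thickness × cos δ = 3 × cos 31.16° = 2.6 m.

2.6 m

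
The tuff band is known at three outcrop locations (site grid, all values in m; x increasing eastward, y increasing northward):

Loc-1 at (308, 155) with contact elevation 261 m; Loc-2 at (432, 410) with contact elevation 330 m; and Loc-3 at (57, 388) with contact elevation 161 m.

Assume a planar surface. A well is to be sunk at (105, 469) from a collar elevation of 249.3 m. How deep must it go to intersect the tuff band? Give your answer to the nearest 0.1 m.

62.5 m

Let the plane be z = a·x + b·y + c.
Loc-2−Loc-1: 124a + 255b = 69;  Loc-3−Loc-1: −251a + 233b = −100.
Solving gives a = 0.44756, b = 0.05295.
Then c = 261 − a·308 − b·155 = 114.94.
At (105, 469): z_contact = 46.99 + 24.83 + 114.94 = 186.77 m.
Depth below ground = 249.3 − 186.77 = 62.5 m.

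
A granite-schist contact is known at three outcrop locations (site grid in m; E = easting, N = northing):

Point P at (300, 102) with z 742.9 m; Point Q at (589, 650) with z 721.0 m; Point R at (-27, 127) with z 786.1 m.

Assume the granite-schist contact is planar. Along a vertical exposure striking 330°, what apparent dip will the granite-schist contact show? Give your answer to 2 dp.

Let the plane be z = a·E + b·N + c.
Point Q−Point P: 289a + 548b = −21.9;  Point R−Point P: −327a + 25b = 43.2.
Solving gives a = −0.12993, b = 0.02856.
Unit vector along 330° is (sin 330°, cos 330°) = (-0.5000, 0.8660).
Slope in that direction = a·(-0.5000) + b·(0.8660) = 0.08969.
Apparent dip = arctan|0.08969| = 5.13° (true dip is 7.6°, so apparent ≤ true as expected).

5.13°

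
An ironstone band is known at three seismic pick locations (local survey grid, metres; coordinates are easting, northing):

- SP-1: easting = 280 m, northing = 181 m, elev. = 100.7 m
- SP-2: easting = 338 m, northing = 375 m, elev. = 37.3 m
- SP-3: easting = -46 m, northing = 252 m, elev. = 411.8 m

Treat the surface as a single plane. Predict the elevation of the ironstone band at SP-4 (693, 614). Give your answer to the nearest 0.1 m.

Two edge vectors: SP-1→SP-2 = (58, 194, -63.4), SP-1→SP-3 = (-326, 71, 311.1).
Normal n = (SP-1→SP-2) × (SP-1→SP-3) = (64854.8, 2624.6, 67362).
So ∂z/∂easting = −n_x/n_z = −0.96278 and ∂z/∂northing = −n_y/n_z = −0.03896.
Intercept c from SP-1: 100.7 + 269.58 + 7.05 = 377.33.
At (693, 614): z = −667.2 − 23.9 + 377.33 = -313.8 m.

-313.8 m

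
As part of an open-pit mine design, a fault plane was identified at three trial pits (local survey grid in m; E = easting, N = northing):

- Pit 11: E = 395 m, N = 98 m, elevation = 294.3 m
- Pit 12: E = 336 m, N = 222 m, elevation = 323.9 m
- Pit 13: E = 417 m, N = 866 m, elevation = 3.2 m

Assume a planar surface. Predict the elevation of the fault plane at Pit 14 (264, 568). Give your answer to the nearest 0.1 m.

Let the plane be z = a·E + b·N + c.
Pit 12−Pit 11: −59a + 124b = 29.6;  Pit 13−Pit 11: 22a + 768b = −291.1.
Solving gives a = −1.22459, b = −0.34396.
Then c = 294.3 − a·395 − b·98 = 811.72.
At (264, 568): z = −323.3 − 195.4 + 811.72 = 293.1 m.

293.1 m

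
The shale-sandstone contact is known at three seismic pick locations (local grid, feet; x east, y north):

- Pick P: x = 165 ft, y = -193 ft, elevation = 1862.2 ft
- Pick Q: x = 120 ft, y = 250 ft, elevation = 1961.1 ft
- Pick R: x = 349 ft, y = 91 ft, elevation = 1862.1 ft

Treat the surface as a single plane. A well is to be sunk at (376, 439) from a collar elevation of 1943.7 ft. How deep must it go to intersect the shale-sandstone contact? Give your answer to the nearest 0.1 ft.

Two edge vectors: Pick P→Pick Q = (-45, 443, 98.9), Pick P→Pick R = (184, 284, -0.1).
Normal n = (Pick P→Pick Q) × (Pick P→Pick R) = (-28131.9, 18193.1, -94292).
So ∂z/∂x = −n_x/n_z = −0.29835 and ∂z/∂y = −n_y/n_z = 0.19294.
Intercept c from Pick P: 1862.2 + 49.23 + 37.24 = 1948.67.
At (376, 439): z_contact = −112.18 + 84.70 + 1948.67 = 1921.19 ft.
Depth below ground = 1943.7 − 1921.19 = 22.5 ft.

22.5 ft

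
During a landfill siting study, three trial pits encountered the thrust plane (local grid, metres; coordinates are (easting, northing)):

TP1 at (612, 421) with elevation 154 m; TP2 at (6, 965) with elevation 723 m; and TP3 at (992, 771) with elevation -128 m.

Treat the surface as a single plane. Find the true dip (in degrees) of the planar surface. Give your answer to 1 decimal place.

Two edge vectors: TP1→TP2 = (-606, 544, 569), TP1→TP3 = (380, 350, -282).
Normal n = (TP1→TP2) × (TP1→TP3) = (-352558, 45328, -418820).
So ∂z/∂E = −n_x/n_z = −0.84179 and ∂z/∂N = −n_y/n_z = 0.10823.
Gradient magnitude |∇z| = √(a² + b²) = √(0.70861 + 0.01171) = 0.84872.
True dip = arctan(0.84872) = 40.3°, dipping toward E (azimuth ≈ 097°).

40.3°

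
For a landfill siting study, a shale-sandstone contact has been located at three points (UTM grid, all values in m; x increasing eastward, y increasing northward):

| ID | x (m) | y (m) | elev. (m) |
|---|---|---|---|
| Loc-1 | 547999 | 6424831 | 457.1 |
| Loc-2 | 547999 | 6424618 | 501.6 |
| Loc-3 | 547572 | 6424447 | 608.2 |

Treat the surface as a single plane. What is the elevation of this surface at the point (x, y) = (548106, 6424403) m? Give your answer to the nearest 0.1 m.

528.8 m

Two edge vectors: Loc-1→Loc-2 = (0, -213, 44.5), Loc-1→Loc-3 = (-427, -384, 151.1).
Normal n = (Loc-1→Loc-2) × (Loc-1→Loc-3) = (-15096.3, -19001.5, -90951).
So ∂z/∂x = −n_x/n_z = −0.165982782 and ∂z/∂y = −n_y/n_z = −0.208920188.
Intercept c from Loc-1: 457.1 + 90958.40 + 1342276.90 = 1433692.40.
At (548106, 6424403): z = −90976.2 − 1342187.5 + 1433692.40 = 528.8 m.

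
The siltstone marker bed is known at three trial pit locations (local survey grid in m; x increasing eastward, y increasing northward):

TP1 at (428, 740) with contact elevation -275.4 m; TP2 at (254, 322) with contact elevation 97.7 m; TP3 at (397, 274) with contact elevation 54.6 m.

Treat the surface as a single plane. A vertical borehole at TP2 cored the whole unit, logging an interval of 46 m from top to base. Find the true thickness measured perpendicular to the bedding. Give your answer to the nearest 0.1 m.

35.0 m

Two edge vectors: TP1→TP2 = (-174, -418, 373.1), TP1→TP3 = (-31, -466, 330).
Normal n = (TP1→TP2) × (TP1→TP3) = (35924.6, 45853.9, 68126).
So ∂z/∂x = −n_x/n_z = −0.52733 and ∂z/∂y = −n_y/n_z = −0.67307.
|∇z| = √(a²+b²) = 0.85505, so dip δ = arctan(0.85505) = 40.53°.
True thickness = vertical thickness × cos δ = 46 × cos 40.53° = 35.0 m.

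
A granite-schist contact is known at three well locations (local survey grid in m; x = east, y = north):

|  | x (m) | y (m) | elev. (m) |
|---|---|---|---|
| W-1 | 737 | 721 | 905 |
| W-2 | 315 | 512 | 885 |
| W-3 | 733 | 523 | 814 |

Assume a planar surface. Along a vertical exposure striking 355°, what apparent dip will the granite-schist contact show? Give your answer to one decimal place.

25.5°

Two edge vectors: W-1→W-2 = (-422, -209, -20), W-1→W-3 = (-4, -198, -91).
Normal n = (W-1→W-2) × (W-1→W-3) = (15059, -38322, 82720).
So ∂z/∂x = −n_x/n_z = −0.18205 and ∂z/∂y = −n_y/n_z = 0.46327.
Unit vector along 355° is (sin 355°, cos 355°) = (-0.0872, 0.9962).
Slope in that direction = a·(-0.0872) + b·(0.9962) = 0.47738.
Apparent dip = arctan|0.47738| = 25.5° (true dip is 26.5°, so apparent ≤ true as expected).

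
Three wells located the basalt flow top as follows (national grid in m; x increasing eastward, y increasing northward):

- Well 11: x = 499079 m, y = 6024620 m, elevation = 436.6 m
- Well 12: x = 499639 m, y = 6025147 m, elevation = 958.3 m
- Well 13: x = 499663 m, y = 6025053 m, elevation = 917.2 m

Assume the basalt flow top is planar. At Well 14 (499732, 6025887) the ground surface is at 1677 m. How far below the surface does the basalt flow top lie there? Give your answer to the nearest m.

Two edge vectors: Well 11→Well 12 = (560, 527, 521.7), Well 11→Well 13 = (584, 433, 480.6).
Normal n = (Well 11→Well 12) × (Well 11→Well 13) = (27380.1, 35536.8, -65288).
So ∂z/∂x = −n_x/n_z = 0.41937416 and ∂z/∂y = −n_y/n_z = 0.54430830.
Intercept c from Well 11: 436.6 − 209300.84 − 3279250.64 = −3488114.88.
At (499732, 6025887): z_contact = 209574.7 + 3279940.3 − 3488114.88 = 1400.1 m.
Depth below ground = 1677 − 1400.1 = 277 m.

277 m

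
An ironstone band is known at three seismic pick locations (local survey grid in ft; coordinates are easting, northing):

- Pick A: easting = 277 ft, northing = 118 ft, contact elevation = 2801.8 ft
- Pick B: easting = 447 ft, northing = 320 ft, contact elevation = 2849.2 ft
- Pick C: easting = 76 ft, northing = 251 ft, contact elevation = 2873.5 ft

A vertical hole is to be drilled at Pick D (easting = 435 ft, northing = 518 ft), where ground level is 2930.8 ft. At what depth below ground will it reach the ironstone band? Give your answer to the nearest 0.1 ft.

Two edge vectors: Pick A→Pick B = (170, 202, 47.4), Pick A→Pick C = (-201, 133, 71.7).
Normal n = (Pick A→Pick B) × (Pick A→Pick C) = (8179.2, -21716.4, 63212).
So ∂z/∂easting = −n_x/n_z = −0.12939 and ∂z/∂northing = −n_y/n_z = 0.34355.
Intercept c from Pick A: 2801.8 + 35.84 − 40.54 = 2797.10.
At (435, 518): z_contact = −56.29 + 177.96 + 2797.10 = 2918.78 ft.
Depth below ground = 2930.8 − 2918.78 = 12.0 ft.

12.0 ft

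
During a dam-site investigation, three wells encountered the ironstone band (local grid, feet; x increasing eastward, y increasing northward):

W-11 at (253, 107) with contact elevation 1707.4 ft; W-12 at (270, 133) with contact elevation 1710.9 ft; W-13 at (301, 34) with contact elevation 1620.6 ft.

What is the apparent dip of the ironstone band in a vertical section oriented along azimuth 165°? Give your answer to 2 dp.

40.23°

Let the plane be z = a·x + b·y + c.
W-12−W-11: 17a + 26b = 3.5;  W-13−W-11: 48a − 73b = −86.8.
Solving gives a = −0.80406, b = 0.66035.
Unit vector along 165° is (sin 165°, cos 165°) = (0.2588, -0.9659).
Slope in that direction = a·(0.2588) + b·(-0.9659) = −0.84595.
Apparent dip = arctan|0.84595| = 40.23° (true dip is 46.1°, so apparent ≤ true as expected).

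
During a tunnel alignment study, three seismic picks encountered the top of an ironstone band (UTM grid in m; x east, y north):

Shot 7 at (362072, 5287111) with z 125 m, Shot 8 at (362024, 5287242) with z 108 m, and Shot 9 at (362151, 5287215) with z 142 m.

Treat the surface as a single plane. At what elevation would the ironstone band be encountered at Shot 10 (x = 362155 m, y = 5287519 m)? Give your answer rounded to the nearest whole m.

Two edge vectors: Shot 7→Shot 8 = (-48, 131, -17), Shot 7→Shot 9 = (79, 104, 17).
Normal n = (Shot 7→Shot 8) × (Shot 7→Shot 9) = (3995, -527, -15341).
So ∂z/∂x = −n_x/n_z = 0.26041327 and ∂z/∂y = −n_y/n_z = −0.03435239.
Intercept c from Shot 7: 125 − 94288.35 + 181624.89 = 87461.54.
At (362155, 5287519): z = 94310.0 − 181638.9 + 87461.54 = 132.6 m.

133 m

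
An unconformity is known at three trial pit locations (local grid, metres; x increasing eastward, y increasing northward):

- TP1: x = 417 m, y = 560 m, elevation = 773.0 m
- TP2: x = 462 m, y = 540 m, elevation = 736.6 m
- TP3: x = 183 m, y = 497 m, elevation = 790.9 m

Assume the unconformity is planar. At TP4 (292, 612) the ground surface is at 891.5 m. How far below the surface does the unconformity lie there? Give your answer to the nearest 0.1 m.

21.0 m

Two edge vectors: TP1→TP2 = (45, -20, -36.4), TP1→TP3 = (-234, -63, 17.9).
Normal n = (TP1→TP2) × (TP1→TP3) = (-2651.2, 7712.1, -7515).
So ∂z/∂x = −n_x/n_z = −0.35279 and ∂z/∂y = −n_y/n_z = 1.02623.
Intercept c from TP1: 773 + 147.11 − 574.69 = 345.43.
At (292, 612): z_contact = −103.01 + 628.05 + 345.43 = 870.46 m.
Depth below ground = 891.5 − 870.46 = 21.0 m.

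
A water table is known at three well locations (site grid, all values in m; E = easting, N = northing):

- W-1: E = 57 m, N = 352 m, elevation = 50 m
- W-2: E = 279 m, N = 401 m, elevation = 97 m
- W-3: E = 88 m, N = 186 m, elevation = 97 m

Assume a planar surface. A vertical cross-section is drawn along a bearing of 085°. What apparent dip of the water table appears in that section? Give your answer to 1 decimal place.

Let the plane be z = a·E + b·N + c.
W-2−W-1: 222a + 49b = 47;  W-3−W-1: 31a − 166b = 47.
Solving gives a = 0.26335, b = −0.23395.
Unit vector along 085° is (sin 85°, cos 85°) = (0.9962, 0.0872).
Slope in that direction = a·(0.9962) + b·(0.0872) = 0.24196.
Apparent dip = arctan|0.24196| = 13.6° (true dip is 19.4°, so apparent ≤ true as expected).

13.6°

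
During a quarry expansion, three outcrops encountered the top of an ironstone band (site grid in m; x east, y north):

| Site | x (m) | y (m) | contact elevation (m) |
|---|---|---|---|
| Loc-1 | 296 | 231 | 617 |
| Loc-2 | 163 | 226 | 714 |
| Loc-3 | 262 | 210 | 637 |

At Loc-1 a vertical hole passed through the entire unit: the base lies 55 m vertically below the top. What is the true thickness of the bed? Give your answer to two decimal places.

43.42 m

Two edge vectors: Loc-1→Loc-2 = (-133, -5, 97), Loc-1→Loc-3 = (-34, -21, 20).
Normal n = (Loc-1→Loc-2) × (Loc-1→Loc-3) = (1937, -638, 2623).
So ∂z/∂x = −n_x/n_z = −0.73847 and ∂z/∂y = −n_y/n_z = 0.24323.
|∇z| = √(a²+b²) = 0.77749, so dip δ = arctan(0.77749) = 37.86°.
True thickness = vertical thickness × cos δ = 55 × cos 37.86° = 43.42 m.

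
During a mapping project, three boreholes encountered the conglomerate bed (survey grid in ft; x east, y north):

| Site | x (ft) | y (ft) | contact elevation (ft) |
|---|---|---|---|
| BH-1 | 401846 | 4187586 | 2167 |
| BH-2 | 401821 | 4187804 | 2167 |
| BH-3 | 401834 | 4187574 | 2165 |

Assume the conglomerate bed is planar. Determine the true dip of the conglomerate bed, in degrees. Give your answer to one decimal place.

8.6°

Two edge vectors: BH-1→BH-2 = (-25, 218, 0), BH-1→BH-3 = (-12, -12, -2).
Normal n = (BH-1→BH-2) × (BH-1→BH-3) = (-436, -50, 2916).
So ∂z/∂x = −n_x/n_z = 0.14952 and ∂z/∂y = −n_y/n_z = 0.01715.
Gradient magnitude |∇z| = √(a² + b²) = √(0.02236 + 0.00029) = 0.15050.
True dip = arctan(0.15050) = 8.6°, dipping toward W (azimuth ≈ 263°).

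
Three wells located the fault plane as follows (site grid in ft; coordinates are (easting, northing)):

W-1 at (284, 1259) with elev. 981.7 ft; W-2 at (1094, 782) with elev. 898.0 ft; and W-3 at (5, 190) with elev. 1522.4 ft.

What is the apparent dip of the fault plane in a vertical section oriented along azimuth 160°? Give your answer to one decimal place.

15.2°

Let the plane be z = a·E + b·N + c.
W-2−W-1: 810a − 477b = −83.7;  W-3−W-1: −279a − 1069b = 540.7.
Solving gives a = −0.34775, b = −0.41504.
Unit vector along 160° is (sin 160°, cos 160°) = (0.3420, -0.9397).
Slope in that direction = a·(0.3420) + b·(-0.9397) = 0.27107.
Apparent dip = arctan|0.27107| = 15.2° (true dip is 28.4°, so apparent ≤ true as expected).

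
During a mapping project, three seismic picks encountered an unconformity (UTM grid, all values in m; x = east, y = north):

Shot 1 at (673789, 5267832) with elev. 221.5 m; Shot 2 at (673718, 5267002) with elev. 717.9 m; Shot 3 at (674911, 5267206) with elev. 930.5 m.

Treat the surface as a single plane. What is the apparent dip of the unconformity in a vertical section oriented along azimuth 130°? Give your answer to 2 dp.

31.72°

Let the plane be z = a·x + b·y + c.
Shot 2−Shot 1: −71a − 830b = 496.4;  Shot 3−Shot 1: 1122a − 626b = 709.
Solving gives a = 0.28464, b = −0.62242.
Unit vector along 130° is (sin 130°, cos 130°) = (0.7660, -0.6428).
Slope in that direction = a·(0.7660) + b·(-0.6428) = 0.61813.
Apparent dip = arctan|0.61813| = 31.72° (true dip is 34.4°, so apparent ≤ true as expected).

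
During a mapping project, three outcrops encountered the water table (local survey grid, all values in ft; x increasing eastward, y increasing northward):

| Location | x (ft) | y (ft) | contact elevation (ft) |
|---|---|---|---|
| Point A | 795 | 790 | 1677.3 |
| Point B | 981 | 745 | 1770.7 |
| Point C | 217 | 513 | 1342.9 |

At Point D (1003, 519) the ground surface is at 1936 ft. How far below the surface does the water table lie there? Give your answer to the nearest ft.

178 ft

Two edge vectors: Point A→Point B = (186, -45, 93.4), Point A→Point C = (-578, -277, -334.4).
Normal n = (Point A→Point B) × (Point A→Point C) = (40919.8, 8213.2, -77532).
So ∂z/∂x = −n_x/n_z = 0.52778 and ∂z/∂y = −n_y/n_z = 0.10593.
Intercept c from Point A: 1677.3 − 419.58 − 83.69 = 1174.03.
At (1003, 519): z_contact = 529.4 + 55.0 + 1174.03 = 1758.4 ft.
Depth below ground = 1936 − 1758.4 = 178 ft.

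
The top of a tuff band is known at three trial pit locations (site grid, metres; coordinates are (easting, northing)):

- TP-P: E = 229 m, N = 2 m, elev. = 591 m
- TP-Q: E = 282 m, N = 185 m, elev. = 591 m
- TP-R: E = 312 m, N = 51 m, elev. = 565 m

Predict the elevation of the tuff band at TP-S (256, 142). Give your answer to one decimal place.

Let the plane be z = a·E + b·N + c.
TP-Q−TP-P: 53a + 183b = 0;  TP-R−TP-P: 83a + 49b = −26.
Solving gives a = −0.37786, b = 0.10943.
Then c = 591 − a·229 − b·2 = 677.31.
At (256, 142): z = −96.7 + 15.5 + 677.31 = 596.1 m.

596.1 m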